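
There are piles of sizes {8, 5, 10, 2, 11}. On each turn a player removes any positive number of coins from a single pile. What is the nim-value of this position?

14

Bitwise XOR of the heap sizes:
  1000  (8)
  0101  (5)
  1010  (10)
  0010  (2)
  1011  (11)
  ----
  1110  (14)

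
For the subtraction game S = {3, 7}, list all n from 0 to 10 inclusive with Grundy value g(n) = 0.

Build the Grundy sequence with g(k) = mex{g(k−s) : s ∈ {3, 7}, s ≤ k}:
k:     0  1  2  3  4  5  6  7  8  9 10
g(k):  0  0  0  1  1  1  0  2  2  1  0
The P-positions (g = 0) in 0..10 are 0, 1, 2, 6, 10.

0, 1, 2, 6, 10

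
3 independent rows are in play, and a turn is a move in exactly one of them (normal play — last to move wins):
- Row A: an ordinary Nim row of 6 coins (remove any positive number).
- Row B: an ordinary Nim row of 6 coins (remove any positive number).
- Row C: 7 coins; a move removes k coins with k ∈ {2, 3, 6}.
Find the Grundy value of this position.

Row A is a plain Nim row of size 6, so its Grundy value is 6.
Row B is a plain Nim row of size 6, so its Grundy value is 6.
Build the Grundy sequence for row C with g(k) = mex{g(k−s) : s ∈ {2, 3, 6}, s ≤ k}:
g(0) = mex{} = 0
g(1) = mex{} = 0
g(2) = mex{0} = 1
g(3) = mex{0} = 1
g(4) = mex{0,1} = 2
g(5) = mex{1} = 0
g(6) = mex{0,1,2} = 3
g(7) = mex{0,2} = 1
So g(7) = 1.
By the Sprague-Grundy theorem, the Grundy value of a sum of independent games is the XOR of the component values.
Combined value = 6 XOR 6 XOR 1 = 1.

1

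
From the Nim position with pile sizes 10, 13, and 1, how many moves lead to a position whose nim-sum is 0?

1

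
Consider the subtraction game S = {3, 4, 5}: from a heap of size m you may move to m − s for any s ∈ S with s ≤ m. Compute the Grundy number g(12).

1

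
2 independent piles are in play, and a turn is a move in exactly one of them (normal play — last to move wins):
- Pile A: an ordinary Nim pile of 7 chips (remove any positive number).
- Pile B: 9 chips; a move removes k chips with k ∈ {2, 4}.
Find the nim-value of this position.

Pile A is a plain Nim pile of size 7, so its Grundy value is 7.
Grundy values for pile B (subtraction set {2, 4}):
g(0) = mex{} = 0
g(1) = mex{} = 0
g(2) = mex{0} = 1
g(3) = mex{0} = 1
g(4) = mex{0,1} = 2
g(5) = mex{0,1} = 2
g(6) = mex{1,2} = 0
g(7) = mex{1,2} = 0
g(8) = mex{0,2} = 1
g(9) = mex{0,2} = 1
So g(9) = 1.
By the Sprague-Grundy theorem, the Grundy value of a sum of independent games is the XOR of the component values.
Combined value = 7 XOR 1 = 6.

6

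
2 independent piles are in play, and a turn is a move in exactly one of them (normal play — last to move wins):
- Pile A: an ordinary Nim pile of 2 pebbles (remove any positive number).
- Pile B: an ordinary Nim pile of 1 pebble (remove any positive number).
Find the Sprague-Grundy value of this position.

3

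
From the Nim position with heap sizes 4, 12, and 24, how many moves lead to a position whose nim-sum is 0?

1

Compute the nim-sum pairwise:
4 XOR 12 = 8
8 XOR 24 = 16
The overall nim-sum is X = 16. A heap of size p has a winning move iff p XOR X < p (reduce it to p XOR X).
  4: 4 XOR 16 = 20 ≥ 4 — no move.
  12: 12 XOR 16 = 28 ≥ 12 — no move.
  24: 24 XOR 16 = 8 < 24 — winning move (to 8).
That gives 1 winning move.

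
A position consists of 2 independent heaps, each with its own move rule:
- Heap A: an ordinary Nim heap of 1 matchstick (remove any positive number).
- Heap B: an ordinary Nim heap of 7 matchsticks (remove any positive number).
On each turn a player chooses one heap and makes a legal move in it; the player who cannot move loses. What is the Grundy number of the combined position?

Heap A is a plain Nim heap of size 1, so its Grundy value is 1.
Heap B is a plain Nim heap of size 7, so its Grundy value is 7.
The value of a disjunctive sum is the nim-sum of the parts.
Combined value = 1 XOR 7 = 6.

6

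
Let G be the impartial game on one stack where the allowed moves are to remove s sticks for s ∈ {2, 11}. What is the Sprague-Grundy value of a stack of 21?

0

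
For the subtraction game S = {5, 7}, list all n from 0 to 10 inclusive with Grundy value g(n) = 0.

0, 1, 2, 3, 4

Compute g(0), g(1), … for moves {5, 7}:
k:     0  1  2  3  4  5  6  7  8  9 10
g(k):  0  0  0  0  0  1  1  1  1  1  2
The P-positions (g = 0) in 0..10 are 0, 1, 2, 3, 4.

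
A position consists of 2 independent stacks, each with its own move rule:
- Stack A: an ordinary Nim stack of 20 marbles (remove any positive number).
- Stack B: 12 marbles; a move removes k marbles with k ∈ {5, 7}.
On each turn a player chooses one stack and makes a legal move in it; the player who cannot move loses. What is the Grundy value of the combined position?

20

Stack A is a plain Nim stack of size 20, so its Grundy value is 20.
Grundy values for stack B (subtraction set {5, 7}):
k:     0  1  2  3  4  5  6  7  8  9 10 11 12
g(k):  0  0  0  0  0  1  1  1  1  1  2  2  0
So g(12) = 0.
The value of a disjunctive sum is the nim-sum of the parts.
Combined value = 20 XOR 0 = 20.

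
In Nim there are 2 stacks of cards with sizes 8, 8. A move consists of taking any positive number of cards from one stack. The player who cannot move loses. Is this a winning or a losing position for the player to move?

Nim-sum: 8 XOR 8 = 0.
The nim-sum is 0, so this is a P-position: the player to move is in a losing position under optimal play.

Losing position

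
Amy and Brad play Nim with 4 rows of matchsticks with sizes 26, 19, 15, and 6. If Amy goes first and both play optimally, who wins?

Bitwise XOR of the heap sizes:
  11010  (26)
  10011  (19)
  01111  (15)
  00110  (6)
  -----
  00000  (0)
The nim-sum is 0, so this is a P-position: the player to move is in a losing position under optimal play; Amy is about to move from it and so loses — Brad wins.

Brad wins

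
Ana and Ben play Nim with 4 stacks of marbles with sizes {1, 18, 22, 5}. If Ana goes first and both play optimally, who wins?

Nim-sum: 1 ⊕ 18 ⊕ 22 ⊕ 5 = 0.
The nim-sum is 0, so this is a P-position: the player to move is in a losing position under optimal play; Ana is about to move from it and so loses — Ben wins.

Ben wins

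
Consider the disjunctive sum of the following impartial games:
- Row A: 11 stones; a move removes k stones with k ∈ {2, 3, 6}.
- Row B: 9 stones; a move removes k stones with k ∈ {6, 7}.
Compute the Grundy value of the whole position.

Grundy values for row A (subtraction set {2, 3, 6}):
k:     0  1  2  3  4  5  6  7  8  9 10 11
g(k):  0  0  1  1  2  0  3  1  2  0  0  1
So g(11) = 1.
Build the Grundy sequence for row B with g(k) = mex{g(k−s) : s ∈ {6, 7}, s ≤ k}:
g(0) = mex{} = 0
g(1) = mex{} = 0
g(2) = mex{} = 0
g(3) = mex{} = 0
g(4) = mex{} = 0
g(5) = mex{} = 0
g(6) = mex{0} = 1
g(7) = mex{0} = 1
g(8) = mex{0} = 1
g(9) = mex{0} = 1
So g(9) = 1.
The value of a disjunctive sum is the nim-sum of the parts.
Combined value = 1 ⊕ 1 = 0.

0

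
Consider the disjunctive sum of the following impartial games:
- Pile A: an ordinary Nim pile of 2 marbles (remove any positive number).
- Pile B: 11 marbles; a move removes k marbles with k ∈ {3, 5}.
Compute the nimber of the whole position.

Pile A is a plain Nim pile of size 2, so its Grundy value is 2.
For pile B, compute g(0), g(1), … with moves {3, 5}:
g(0) = mex{} = 0
g(1) = mex{} = 0
g(2) = mex{} = 0
g(3) = mex{0} = 1
g(4) = mex{0} = 1
g(5) = mex{0} = 1
g(6) = mex{0,1} = 2
g(7) = mex{0,1} = 2
g(8) = mex{1} = 0
g(9) = mex{1,2} = 0
g(10) = mex{1,2} = 0
g(11) = mex{0,2} = 1
So g(11) = 1.
By the Sprague-Grundy theorem, the Grundy value of a sum of independent games is the XOR of the component values.
Combined value = 2 XOR 1 = 3.

3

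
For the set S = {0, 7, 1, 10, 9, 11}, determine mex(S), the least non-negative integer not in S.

2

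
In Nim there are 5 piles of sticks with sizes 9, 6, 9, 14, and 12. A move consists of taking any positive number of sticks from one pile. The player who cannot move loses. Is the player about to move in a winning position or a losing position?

Compute the nim-sum pairwise:
9 ⊕ 6 = 15
15 ⊕ 9 = 6
6 ⊕ 14 = 8
8 ⊕ 12 = 4
The nim-sum is 4 ≠ 0, so this is an N-position: the player to move can win.

Winning position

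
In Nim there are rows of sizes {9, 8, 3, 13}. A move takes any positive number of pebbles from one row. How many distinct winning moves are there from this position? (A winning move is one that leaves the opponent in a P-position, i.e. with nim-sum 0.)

3

Nim-sum: 9 ⊕ 8 ⊕ 3 ⊕ 13 = 15.
The overall nim-sum is X = 15. A row of size p has a winning move iff p XOR X < p (reduce it to p XOR X).
  9: 9 XOR 15 = 6 < 9 — winning move (to 6).
  8: 8 XOR 15 = 7 < 8 — winning move (to 7).
  3: 3 XOR 15 = 12 ≥ 3 — no move.
  13: 13 XOR 15 = 2 < 13 — winning move (to 2).
That gives 3 winning moves.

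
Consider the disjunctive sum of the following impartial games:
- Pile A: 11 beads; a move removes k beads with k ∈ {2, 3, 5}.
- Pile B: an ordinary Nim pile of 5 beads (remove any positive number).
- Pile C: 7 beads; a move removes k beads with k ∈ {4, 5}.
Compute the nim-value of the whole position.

6

For pile A, compute g(0), g(1), … with moves {2, 3, 5}:
k:     0  1  2  3  4  5  6  7  8  9 10 11
g(k):  0  0  1  1  2  2  3  0  0  1  1  2
So g(11) = 2.
Pile B is a plain Nim pile of size 5, so its Grundy value is 5.
For pile C, compute g(0), g(1), … with moves {4, 5}:
k:     0  1  2  3  4  5  6  7
g(k):  0  0  0  0  1  1  1  1
So g(7) = 1.
By the Sprague-Grundy theorem, the Grundy value of a sum of independent games is the XOR of the component values.
Combined value = 2 ⊕ 5 ⊕ 1 = 6.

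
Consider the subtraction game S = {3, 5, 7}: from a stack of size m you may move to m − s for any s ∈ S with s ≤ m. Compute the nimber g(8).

Build the Grundy sequence with g(k) = mex{g(k−s) : s ∈ {3, 5, 7}, s ≤ k}:
k:     0  1  2  3  4  5  6  7  8
g(k):  0  0  0  1  1  1  2  2  2
So g(8) = 2.

2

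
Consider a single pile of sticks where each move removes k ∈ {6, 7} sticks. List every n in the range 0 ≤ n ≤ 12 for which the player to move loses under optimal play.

0, 1, 2, 3, 4, 5

Grundy values for subtraction set {6, 7}:
k:     0  1  2  3  4  5  6  7  8  9 10 11 12
g(k):  0  0  0  0  0  0  1  1  1  1  1  1  2
The P-positions (g = 0) in 0..12 are 0, 1, 2, 3, 4, 5.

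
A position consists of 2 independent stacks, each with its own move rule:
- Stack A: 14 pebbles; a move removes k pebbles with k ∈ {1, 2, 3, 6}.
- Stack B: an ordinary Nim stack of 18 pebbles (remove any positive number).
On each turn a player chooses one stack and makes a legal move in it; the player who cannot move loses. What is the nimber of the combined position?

For stack A, compute g(0), g(1), … with moves {1, 2, 3, 6}:
k:     0  1  2  3  4  5  6  7  8  9 10 11 12 13 14
g(k):  0  1  2  3  0  1  2  3  0  1  2  3  0  1  2
So g(14) = 2.
Stack B is a plain Nim stack of size 18, so its Grundy value is 18.
By the Sprague-Grundy theorem, the Grundy value of a sum of independent games is the XOR of the component values.
Combined value = 2 XOR 18 = 16.

16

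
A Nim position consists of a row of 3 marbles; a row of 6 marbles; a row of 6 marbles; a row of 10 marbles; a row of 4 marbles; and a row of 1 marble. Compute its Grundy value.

12

Write each in binary and XOR column by column:
  0011  (3)
  0110  (6)
  0110  (6)
  1010  (10)
  0100  (4)
  0001  (1)
  ----
  1100  (12)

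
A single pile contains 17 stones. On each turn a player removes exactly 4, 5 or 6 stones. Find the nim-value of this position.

Build the Grundy sequence with g(k) = mex{g(k−s) : s ∈ {4, 5, 6}, s ≤ k}:
k:     0  1  2  3  4  5  6  7  8  9 10 11 12 13 14 15 16 17
g(k):  0  0  0  0  1  1  1  1  2  2  0  0  0  0  1  1  1  1
So g(17) = 1.

1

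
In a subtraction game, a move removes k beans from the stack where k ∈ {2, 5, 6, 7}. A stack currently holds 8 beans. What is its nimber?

2

Build the Grundy sequence with g(k) = mex{g(k−s) : s ∈ {2, 5, 6, 7}, s ≤ k}:
g(0) = mex{} = 0
g(1) = mex{} = 0
g(2) = mex{0} = 1
g(3) = mex{0} = 1
g(4) = mex{1} = 0
g(5) = mex{0,1} = 2
g(6) = mex{0} = 1
g(7) = mex{0,1,2} = 3
g(8) = mex{0,1} = 2
So g(8) = 2.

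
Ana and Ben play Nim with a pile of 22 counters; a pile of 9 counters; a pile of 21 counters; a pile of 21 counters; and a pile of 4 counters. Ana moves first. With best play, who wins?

Nim-sum: 22 XOR 9 XOR 21 XOR 21 XOR 4 = 27.
The nim-sum is 27 ≠ 0, so this is an N-position: the player to move can win; Ana has a winning move.

Ana wins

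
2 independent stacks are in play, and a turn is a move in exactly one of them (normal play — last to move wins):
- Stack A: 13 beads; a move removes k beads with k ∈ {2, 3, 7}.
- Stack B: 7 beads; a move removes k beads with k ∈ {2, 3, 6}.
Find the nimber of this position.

0

Grundy values for stack A (subtraction set {2, 3, 7}):
k:     0  1  2  3  4  5  6  7  8  9 10 11 12 13
g(k):  0  0  1  1  2  0  0  1  1  2  0  0  1  1
So g(13) = 1.
Grundy values for stack B (subtraction set {2, 3, 6}):
k:     0  1  2  3  4  5  6  7
g(k):  0  0  1  1  2  0  3  1
So g(7) = 1.
The value of a disjunctive sum is the nim-sum of the parts.
Combined value = 1 XOR 1 = 0.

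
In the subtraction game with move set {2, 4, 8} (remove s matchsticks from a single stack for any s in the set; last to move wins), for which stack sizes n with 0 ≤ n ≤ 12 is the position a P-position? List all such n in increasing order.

Compute g(0), g(1), … for moves {2, 4, 8}:
k:     0  1  2  3  4  5  6  7  8  9 10 11 12
g(k):  0  0  1  1  2  2  0  0  1  1  2  2  0
The P-positions (g = 0) in 0..12 are 0, 1, 6, 7, 12.

0, 1, 6, 7, 12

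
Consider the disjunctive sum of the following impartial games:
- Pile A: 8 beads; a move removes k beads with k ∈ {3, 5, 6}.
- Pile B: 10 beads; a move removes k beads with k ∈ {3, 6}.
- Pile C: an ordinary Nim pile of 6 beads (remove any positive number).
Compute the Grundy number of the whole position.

Grundy values for pile A (subtraction set {3, 5, 6}):
g(0) = mex{} = 0
g(1) = mex{} = 0
g(2) = mex{} = 0
g(3) = mex{0} = 1
g(4) = mex{0} = 1
g(5) = mex{0} = 1
g(6) = mex{0,1} = 2
g(7) = mex{0,1} = 2
g(8) = mex{0,1} = 2
So g(8) = 2.
Grundy values for pile B (subtraction set {3, 6}):
g(0) = mex{} = 0
g(1) = mex{} = 0
g(2) = mex{} = 0
g(3) = mex{0} = 1
g(4) = mex{0} = 1
g(5) = mex{0} = 1
g(6) = mex{0,1} = 2
g(7) = mex{0,1} = 2
g(8) = mex{0,1} = 2
g(9) = mex{1,2} = 0
g(10) = mex{1,2} = 0
So g(10) = 0.
Pile C is a plain Nim pile of size 6, so its Grundy value is 6.
By the Sprague-Grundy theorem, the Grundy value of a sum of independent games is the XOR of the component values.
Combined value = 2 ⊕ 0 ⊕ 6 = 4.

4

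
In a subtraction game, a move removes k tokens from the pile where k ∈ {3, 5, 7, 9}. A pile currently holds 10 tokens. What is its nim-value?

Grundy values for subtraction set {3, 5, 7, 9}:
g(0) = mex{} = 0
g(1) = mex{} = 0
g(2) = mex{} = 0
g(3) = mex{0} = 1
g(4) = mex{0} = 1
g(5) = mex{0} = 1
g(6) = mex{0,1} = 2
g(7) = mex{0,1} = 2
g(8) = mex{0,1} = 2
g(9) = mex{0,1,2} = 3
g(10) = mex{0,1,2} = 3
So g(10) = 3.

3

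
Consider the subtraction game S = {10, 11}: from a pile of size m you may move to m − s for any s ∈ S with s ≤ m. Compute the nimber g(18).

1

Build the Grundy sequence with g(k) = mex{g(k−s) : s ∈ {10, 11}, s ≤ k}:
k:     0  1  2  3  4  5  6  7  8  9 10 11 12 13 14 15 16 17 18
g(k):  0  0  0  0  0  0  0  0  0  0  1  1  1  1  1  1  1  1  1
So g(18) = 1.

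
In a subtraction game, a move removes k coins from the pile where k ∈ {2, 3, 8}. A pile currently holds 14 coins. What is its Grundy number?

2

Build the Grundy sequence with g(k) = mex{g(k−s) : s ∈ {2, 3, 8}, s ≤ k}:
g(0) = mex{} = 0
g(1) = mex{} = 0
g(2) = mex{0} = 1
g(3) = mex{0} = 1
g(4) = mex{0,1} = 2
g(5) = mex{1} = 0
g(6) = mex{1,2} = 0
g(7) = mex{0,2} = 1
g(8) = mex{0} = 1
g(9) = mex{0,1} = 2
g(10) = mex{1} = 0
g(11) = mex{1,2} = 0
g(12) = mex{0,2} = 1
g(13) = mex{0} = 1
g(14) = mex{0,1} = 2
So g(14) = 2.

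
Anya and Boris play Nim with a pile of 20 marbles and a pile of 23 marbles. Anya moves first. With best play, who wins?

Anya wins

Nim-sum: 20 XOR 23 = 3.
The nim-sum is 3 ≠ 0, so this is an N-position: the player to move can win; Anya has a winning move.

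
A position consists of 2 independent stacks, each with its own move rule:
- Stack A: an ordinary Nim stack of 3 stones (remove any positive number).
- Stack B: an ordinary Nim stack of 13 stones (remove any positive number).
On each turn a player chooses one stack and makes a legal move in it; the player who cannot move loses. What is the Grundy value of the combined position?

Stack A is a plain Nim stack of size 3, so its Grundy value is 3.
Stack B is a plain Nim stack of size 13, so its Grundy value is 13.
The value of a disjunctive sum is the nim-sum of the parts.
Combined value = 3 XOR 13 = 14.

14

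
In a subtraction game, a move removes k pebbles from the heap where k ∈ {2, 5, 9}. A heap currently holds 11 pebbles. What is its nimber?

Compute g(0), g(1), … for moves {2, 5, 9}:
k:     0  1  2  3  4  5  6  7  8  9 10 11
g(k):  0  0  1  1  0  2  1  0  0  1  1  0
So g(11) = 0.

0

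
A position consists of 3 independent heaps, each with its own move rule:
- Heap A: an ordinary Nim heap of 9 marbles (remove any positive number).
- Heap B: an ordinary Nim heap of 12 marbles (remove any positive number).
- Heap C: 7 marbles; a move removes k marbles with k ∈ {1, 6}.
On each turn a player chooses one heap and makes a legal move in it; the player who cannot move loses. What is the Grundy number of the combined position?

Heap A is a plain Nim heap of size 9, so its Grundy value is 9.
Heap B is a plain Nim heap of size 12, so its Grundy value is 12.
Grundy values for heap C (subtraction set {1, 6}):
g(0) = mex{} = 0
g(1) = mex{0} = 1
g(2) = mex{1} = 0
g(3) = mex{0} = 1
g(4) = mex{1} = 0
g(5) = mex{0} = 1
g(6) = mex{0,1} = 2
g(7) = mex{1,2} = 0
So g(7) = 0.
The value of a disjunctive sum is the nim-sum of the parts.
Combined value = 9 ⊕ 12 ⊕ 0 = 5.

5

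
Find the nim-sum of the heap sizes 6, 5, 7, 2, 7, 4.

5

Compute the nim-sum pairwise:
6 ^ 5 = 3
3 ^ 7 = 4
4 ^ 2 = 6
6 ^ 7 = 1
1 ^ 4 = 5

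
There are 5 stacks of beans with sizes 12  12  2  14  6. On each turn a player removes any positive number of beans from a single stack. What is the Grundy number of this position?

10

Nim-sum: 12 ⊕ 12 ⊕ 2 ⊕ 14 ⊕ 6 = 10.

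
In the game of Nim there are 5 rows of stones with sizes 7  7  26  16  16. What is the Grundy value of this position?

26

Compute the nim-sum pairwise:
7 XOR 7 = 0
0 XOR 26 = 26
26 XOR 16 = 10
10 XOR 16 = 26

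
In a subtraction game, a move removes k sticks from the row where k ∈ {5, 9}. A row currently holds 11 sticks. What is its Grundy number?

2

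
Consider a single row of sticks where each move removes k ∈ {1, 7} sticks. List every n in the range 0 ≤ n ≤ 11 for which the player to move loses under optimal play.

0, 2, 4, 6, 8, 10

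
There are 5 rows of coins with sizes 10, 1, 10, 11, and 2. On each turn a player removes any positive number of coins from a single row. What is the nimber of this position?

Bitwise XOR of the heap sizes:
  1010  (10)
  0001  (1)
  1010  (10)
  1011  (11)
  0010  (2)
  ----
  1000  (8)

8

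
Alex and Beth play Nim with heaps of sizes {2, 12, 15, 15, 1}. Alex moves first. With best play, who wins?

Alex wins

Compute the nim-sum pairwise:
2 ⊕ 12 = 14
14 ⊕ 15 = 1
1 ⊕ 15 = 14
14 ⊕ 1 = 15
The nim-sum is 15 ≠ 0, so this is an N-position: the player to move can win; Alex has a winning move.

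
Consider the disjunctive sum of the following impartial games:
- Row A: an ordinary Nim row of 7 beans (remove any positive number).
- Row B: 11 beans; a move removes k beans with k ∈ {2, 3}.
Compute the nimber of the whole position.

Row A is a plain Nim row of size 7, so its Grundy value is 7.
Build the Grundy sequence for row B with g(k) = mex{g(k−s) : s ∈ {2, 3}, s ≤ k}:
g(0) = mex{} = 0
g(1) = mex{} = 0
g(2) = mex{0} = 1
g(3) = mex{0} = 1
g(4) = mex{0,1} = 2
g(5) = mex{1} = 0
g(6) = mex{1,2} = 0
g(7) = mex{0,2} = 1
g(8) = mex{0} = 1
g(9) = mex{0,1} = 2
g(10) = mex{1} = 0
g(11) = mex{1,2} = 0
So g(11) = 0.
By the Sprague-Grundy theorem, the Grundy value of a sum of independent games is the XOR of the component values.
Combined value = 7 ⊕ 0 = 7.

7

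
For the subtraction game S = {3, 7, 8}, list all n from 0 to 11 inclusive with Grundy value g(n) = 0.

Build the Grundy sequence with g(k) = mex{g(k−s) : s ∈ {3, 7, 8}, s ≤ k}:
g(0) = mex{} = 0
g(1) = mex{} = 0
g(2) = mex{} = 0
g(3) = mex{0} = 1
g(4) = mex{0} = 1
g(5) = mex{0} = 1
g(6) = mex{1} = 0
g(7) = mex{0,1} = 2
g(8) = mex{0,1} = 2
g(9) = mex{0} = 1
g(10) = mex{0,1,2} = 3
g(11) = mex{1,2} = 0
The P-positions (g = 0) in 0..11 are 0, 1, 2, 6, 11.

0, 1, 2, 6, 11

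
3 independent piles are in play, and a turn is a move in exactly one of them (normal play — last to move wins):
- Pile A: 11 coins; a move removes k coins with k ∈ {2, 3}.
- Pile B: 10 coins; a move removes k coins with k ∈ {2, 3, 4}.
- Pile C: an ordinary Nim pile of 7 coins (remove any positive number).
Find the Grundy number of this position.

5

For pile A, compute g(0), g(1), … with moves {2, 3}:
g(0) = mex{} = 0
g(1) = mex{} = 0
g(2) = mex{0} = 1
g(3) = mex{0} = 1
g(4) = mex{0,1} = 2
g(5) = mex{1} = 0
g(6) = mex{1,2} = 0
g(7) = mex{0,2} = 1
g(8) = mex{0} = 1
g(9) = mex{0,1} = 2
g(10) = mex{1} = 0
g(11) = mex{1,2} = 0
So g(11) = 0.
Grundy values for pile B (subtraction set {2, 3, 4}):
k:     0  1  2  3  4  5  6  7  8  9 10
g(k):  0  0  1  1  2  2  0  0  1  1  2
So g(10) = 2.
Pile C is a plain Nim pile of size 7, so its Grundy value is 7.
By the Sprague-Grundy theorem, the Grundy value of a sum of independent games is the XOR of the component values.
Combined value = 0 XOR 2 XOR 7 = 5.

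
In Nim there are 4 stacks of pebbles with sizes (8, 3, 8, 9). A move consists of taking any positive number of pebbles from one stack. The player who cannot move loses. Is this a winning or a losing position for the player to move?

Winning position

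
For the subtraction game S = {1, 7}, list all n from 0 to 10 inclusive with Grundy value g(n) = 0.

0, 2, 4, 6, 8, 10

Grundy values for subtraction set {1, 7}:
g(0) = mex{} = 0
g(1) = mex{0} = 1
g(2) = mex{1} = 0
g(3) = mex{0} = 1
g(4) = mex{1} = 0
g(5) = mex{0} = 1
g(6) = mex{1} = 0
g(7) = mex{0} = 1
g(8) = mex{1} = 0
g(9) = mex{0} = 1
g(10) = mex{1} = 0
The P-positions (g = 0) in 0..10 are 0, 2, 4, 6, 8, 10.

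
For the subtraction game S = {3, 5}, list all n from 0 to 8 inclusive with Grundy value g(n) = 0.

Build the Grundy sequence with g(k) = mex{g(k−s) : s ∈ {3, 5}, s ≤ k}:
k:     0  1  2  3  4  5  6  7  8
g(k):  0  0  0  1  1  1  2  2  0
The P-positions (g = 0) in 0..8 are 0, 1, 2, 8.

0, 1, 2, 8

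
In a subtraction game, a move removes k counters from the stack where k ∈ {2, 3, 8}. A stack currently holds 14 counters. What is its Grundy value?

Grundy values for subtraction set {2, 3, 8}:
k:     0  1  2  3  4  5  6  7  8  9 10 11 12 13 14
g(k):  0  0  1  1  2  0  0  1  1  2  0  0  1  1  2
So g(14) = 2.

2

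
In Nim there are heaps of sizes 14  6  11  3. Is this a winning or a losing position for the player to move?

In binary:
  1110  (14)
  0110  (6)
  1011  (11)
  0011  (3)
  ----
  0000  (0)
The nim-sum is 0, so this is a P-position: the player to move is in a losing position under optimal play.

Losing position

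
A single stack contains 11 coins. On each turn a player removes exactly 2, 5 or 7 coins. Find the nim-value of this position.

3

Grundy values for subtraction set {2, 5, 7}:
k:     0  1  2  3  4  5  6  7  8  9 10 11
g(k):  0  0  1  1  0  2  1  3  2  2  0  3
So g(11) = 3.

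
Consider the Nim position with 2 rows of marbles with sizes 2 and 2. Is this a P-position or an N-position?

Nim-sum: 2 XOR 2 = 0.
The nim-sum is 0, so this is a P-position: the player to move is in a losing position under optimal play.

P-position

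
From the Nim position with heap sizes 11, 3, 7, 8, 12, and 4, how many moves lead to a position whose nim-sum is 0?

Bitwise XOR of the heap sizes:
  1011  (11)
  0011  (3)
  0111  (7)
  1000  (8)
  1100  (12)
  0100  (4)
  ----
  1111  (15)
The overall nim-sum is X = 15. A heap of size p has a winning move iff p XOR X < p (reduce it to p XOR X).
  11: 11 XOR 15 = 4 < 11 — winning move (to 4).
  3: 3 XOR 15 = 12 ≥ 3 — no move.
  7: 7 XOR 15 = 8 ≥ 7 — no move.
  8: 8 XOR 15 = 7 < 8 — winning move (to 7).
  12: 12 XOR 15 = 3 < 12 — winning move (to 3).
  4: 4 XOR 15 = 11 ≥ 4 — no move.
That gives 3 winning moves.

3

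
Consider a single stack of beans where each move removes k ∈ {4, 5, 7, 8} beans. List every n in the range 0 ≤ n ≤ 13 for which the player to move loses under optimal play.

Build the Grundy sequence with g(k) = mex{g(k−s) : s ∈ {4, 5, 7, 8}, s ≤ k}:
k:     0  1  2  3  4  5  6  7  8  9 10 11 12 13
g(k):  0  0  0  0  1  1  1  1  2  2  2  2  0  0
The P-positions (g = 0) in 0..13 are 0, 1, 2, 3, 12, 13.

0, 1, 2, 3, 12, 13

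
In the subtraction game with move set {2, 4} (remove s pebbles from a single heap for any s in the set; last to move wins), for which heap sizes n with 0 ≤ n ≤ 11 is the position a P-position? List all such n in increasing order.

Build the Grundy sequence with g(k) = mex{g(k−s) : s ∈ {2, 4}, s ≤ k}:
k:     0  1  2  3  4  5  6  7  8  9 10 11
g(k):  0  0  1  1  2  2  0  0  1  1  2  2
The P-positions (g = 0) in 0..11 are 0, 1, 6, 7.

0, 1, 6, 7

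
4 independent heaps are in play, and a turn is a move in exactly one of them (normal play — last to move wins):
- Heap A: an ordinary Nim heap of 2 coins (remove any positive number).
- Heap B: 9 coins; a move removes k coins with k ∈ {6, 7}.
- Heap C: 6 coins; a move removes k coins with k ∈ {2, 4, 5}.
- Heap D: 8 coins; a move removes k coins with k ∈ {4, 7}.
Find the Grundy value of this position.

2

Heap A is a plain Nim heap of size 2, so its Grundy value is 2.
Build the Grundy sequence for heap B with g(k) = mex{g(k−s) : s ∈ {6, 7}, s ≤ k}:
g(0) = mex{} = 0
g(1) = mex{} = 0
g(2) = mex{} = 0
g(3) = mex{} = 0
g(4) = mex{} = 0
g(5) = mex{} = 0
g(6) = mex{0} = 1
g(7) = mex{0} = 1
g(8) = mex{0} = 1
g(9) = mex{0} = 1
So g(9) = 1.
Build the Grundy sequence for heap C with g(k) = mex{g(k−s) : s ∈ {2, 4, 5}, s ≤ k}:
g(0) = mex{} = 0
g(1) = mex{} = 0
g(2) = mex{0} = 1
g(3) = mex{0} = 1
g(4) = mex{0,1} = 2
g(5) = mex{0,1} = 2
g(6) = mex{0,1,2} = 3
So g(6) = 3.
For heap D, compute g(0), g(1), … with moves {4, 7}:
k:     0  1  2  3  4  5  6  7  8
g(k):  0  0  0  0  1  1  1  1  2
So g(8) = 2.
By the Sprague-Grundy theorem, the Grundy value of a sum of independent games is the XOR of the component values.
Combined value = 2 ⊕ 1 ⊕ 3 ⊕ 2 = 2.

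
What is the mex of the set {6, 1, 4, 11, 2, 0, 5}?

The values 0, 1, 2 are all present; 3 is the first non-negative integer missing from the set.

3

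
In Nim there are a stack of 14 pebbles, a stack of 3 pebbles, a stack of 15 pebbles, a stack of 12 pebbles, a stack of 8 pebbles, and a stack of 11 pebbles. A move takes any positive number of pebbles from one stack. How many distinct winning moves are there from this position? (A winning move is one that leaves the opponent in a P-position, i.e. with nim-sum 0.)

5

Write each in binary and XOR column by column:
  1110  (14)
  0011  (3)
  1111  (15)
  1100  (12)
  1000  (8)
  1011  (11)
  ----
  1101  (13)
The overall nim-sum is X = 13. A stack of size p has a winning move iff p XOR X < p (reduce it to p XOR X).
  14: 14 XOR 13 = 3 < 14 — winning move (to 3).
  3: 3 XOR 13 = 14 ≥ 3 — no move.
  15: 15 XOR 13 = 2 < 15 — winning move (to 2).
  12: 12 XOR 13 = 1 < 12 — winning move (to 1).
  8: 8 XOR 13 = 5 < 8 — winning move (to 5).
  11: 11 XOR 13 = 6 < 11 — winning move (to 6).
That gives 5 winning moves.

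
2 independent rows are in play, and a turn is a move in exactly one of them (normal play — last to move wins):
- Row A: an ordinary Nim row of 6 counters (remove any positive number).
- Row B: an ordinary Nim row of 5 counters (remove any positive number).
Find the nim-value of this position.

3

Row A is a plain Nim row of size 6, so its Grundy value is 6.
Row B is a plain Nim row of size 5, so its Grundy value is 5.
By the Sprague-Grundy theorem, the Grundy value of a sum of independent games is the XOR of the component values.
Combined value = 6 XOR 5 = 3.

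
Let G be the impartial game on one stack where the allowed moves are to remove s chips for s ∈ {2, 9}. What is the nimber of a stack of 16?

0

Grundy values for subtraction set {2, 9}:
k:     0  1  2  3  4  5  6  7  8  9 10 11 12 13 14 15 16
g(k):  0  0  1  1  0  0  1  1  0  2  1  0  0  1  1  0  0
So g(16) = 0.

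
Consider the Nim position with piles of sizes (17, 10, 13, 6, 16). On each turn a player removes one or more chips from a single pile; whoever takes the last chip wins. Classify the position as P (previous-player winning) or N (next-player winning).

P-position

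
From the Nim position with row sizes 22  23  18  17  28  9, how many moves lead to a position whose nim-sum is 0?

Compute the nim-sum pairwise:
22 ^ 23 = 1
1 ^ 18 = 19
19 ^ 17 = 2
2 ^ 28 = 30
30 ^ 9 = 23
The overall nim-sum is X = 23. A row of size p has a winning move iff p XOR X < p (reduce it to p XOR X).
  22: 22 XOR 23 = 1 < 22 — winning move (to 1).
  23: 23 XOR 23 = 0 < 23 — winning move (to 0).
  18: 18 XOR 23 = 5 < 18 — winning move (to 5).
  17: 17 XOR 23 = 6 < 17 — winning move (to 6).
  28: 28 XOR 23 = 11 < 28 — winning move (to 11).
  9: 9 XOR 23 = 30 ≥ 9 — no move.
That gives 5 winning moves.

5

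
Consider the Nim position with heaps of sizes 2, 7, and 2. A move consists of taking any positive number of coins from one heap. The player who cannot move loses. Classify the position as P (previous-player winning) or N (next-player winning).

N-position

Nim-sum: 2 XOR 7 XOR 2 = 7.
The nim-sum is 7 ≠ 0, so this is an N-position: the player to move can win.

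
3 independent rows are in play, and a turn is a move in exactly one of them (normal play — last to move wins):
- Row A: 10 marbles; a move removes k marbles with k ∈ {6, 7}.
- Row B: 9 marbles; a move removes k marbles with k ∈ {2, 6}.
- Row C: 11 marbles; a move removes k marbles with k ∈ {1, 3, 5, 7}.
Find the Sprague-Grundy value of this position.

0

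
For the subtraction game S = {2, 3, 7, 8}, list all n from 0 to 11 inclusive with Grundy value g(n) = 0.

0, 1, 5, 6, 10, 11

Grundy values for subtraction set {2, 3, 7, 8}:
g(0) = mex{} = 0
g(1) = mex{} = 0
g(2) = mex{0} = 1
g(3) = mex{0} = 1
g(4) = mex{0,1} = 2
g(5) = mex{1} = 0
g(6) = mex{1,2} = 0
g(7) = mex{0,2} = 1
g(8) = mex{0} = 1
g(9) = mex{0,1} = 2
g(10) = mex{1} = 0
g(11) = mex{1,2} = 0
The P-positions (g = 0) in 0..11 are 0, 1, 5, 6, 10, 11.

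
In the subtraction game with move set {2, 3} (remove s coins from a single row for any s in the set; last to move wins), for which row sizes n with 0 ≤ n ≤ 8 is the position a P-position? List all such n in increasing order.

Grundy values for subtraction set {2, 3}:
k:     0  1  2  3  4  5  6  7  8
g(k):  0  0  1  1  2  0  0  1  1
The P-positions (g = 0) in 0..8 are 0, 1, 5, 6.

0, 1, 5, 6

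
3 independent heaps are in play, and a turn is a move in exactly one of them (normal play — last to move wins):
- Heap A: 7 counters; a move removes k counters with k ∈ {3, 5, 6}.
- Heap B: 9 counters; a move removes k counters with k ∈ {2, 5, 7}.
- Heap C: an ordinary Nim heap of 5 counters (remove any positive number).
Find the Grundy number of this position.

5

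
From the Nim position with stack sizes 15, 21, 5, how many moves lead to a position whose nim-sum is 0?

Compute the nim-sum pairwise:
15 XOR 21 = 26
26 XOR 5 = 31
The overall nim-sum is X = 31. A stack of size p has a winning move iff p XOR X < p (reduce it to p XOR X).
  15: 15 XOR 31 = 16 ≥ 15 — no move.
  21: 21 XOR 31 = 10 < 21 — winning move (to 10).
  5: 5 XOR 31 = 26 ≥ 5 — no move.
That gives 1 winning move.

1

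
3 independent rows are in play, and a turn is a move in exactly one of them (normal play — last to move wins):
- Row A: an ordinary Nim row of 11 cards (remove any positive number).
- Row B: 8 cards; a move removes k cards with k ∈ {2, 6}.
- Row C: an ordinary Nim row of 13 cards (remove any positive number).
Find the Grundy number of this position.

Row A is a plain Nim row of size 11, so its Grundy value is 11.
Build the Grundy sequence for row B with g(k) = mex{g(k−s) : s ∈ {2, 6}, s ≤ k}:
g(0) = mex{} = 0
g(1) = mex{} = 0
g(2) = mex{0} = 1
g(3) = mex{0} = 1
g(4) = mex{1} = 0
g(5) = mex{1} = 0
g(6) = mex{0} = 1
g(7) = mex{0} = 1
g(8) = mex{1} = 0
So g(8) = 0.
Row C is a plain Nim row of size 13, so its Grundy value is 13.
The value of a disjunctive sum is the nim-sum of the parts.
Combined value = 11 XOR 0 XOR 13 = 6.

6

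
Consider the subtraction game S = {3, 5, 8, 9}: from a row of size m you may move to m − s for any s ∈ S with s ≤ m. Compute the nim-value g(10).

3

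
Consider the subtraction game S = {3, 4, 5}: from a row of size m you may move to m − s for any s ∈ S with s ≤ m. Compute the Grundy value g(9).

Grundy values for subtraction set {3, 4, 5}:
g(0) = mex{} = 0
g(1) = mex{} = 0
g(2) = mex{} = 0
g(3) = mex{0} = 1
g(4) = mex{0} = 1
g(5) = mex{0} = 1
g(6) = mex{0,1} = 2
g(7) = mex{0,1} = 2
g(8) = mex{1} = 0
g(9) = mex{1,2} = 0
So g(9) = 0.

0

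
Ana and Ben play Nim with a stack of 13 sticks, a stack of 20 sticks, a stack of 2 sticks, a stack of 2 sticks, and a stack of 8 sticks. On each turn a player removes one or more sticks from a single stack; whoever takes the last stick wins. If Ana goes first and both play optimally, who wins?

In binary:
  01101  (13)
  10100  (20)
  00010  (2)
  00010  (2)
  01000  (8)
  -----
  10001  (17)
The nim-sum is 17 ≠ 0, so this is an N-position: the player to move can win; Ana has a winning move.

Ana wins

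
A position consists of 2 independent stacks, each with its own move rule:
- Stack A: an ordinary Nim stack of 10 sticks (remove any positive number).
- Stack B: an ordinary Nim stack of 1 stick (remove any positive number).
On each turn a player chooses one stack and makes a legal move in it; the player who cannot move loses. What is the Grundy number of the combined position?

11

Stack A is a plain Nim stack of size 10, so its Grundy value is 10.
Stack B is a plain Nim stack of size 1, so its Grundy value is 1.
The value of a disjunctive sum is the nim-sum of the parts.
Combined value = 10 ⊕ 1 = 11.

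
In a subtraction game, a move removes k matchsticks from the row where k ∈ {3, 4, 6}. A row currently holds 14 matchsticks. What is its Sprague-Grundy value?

Grundy values for subtraction set {3, 4, 6}:
k:     0  1  2  3  4  5  6  7  8  9 10 11 12 13 14
g(k):  0  0  0  1  1  1  2  2  2  0  0  0  1  1  1
So g(14) = 1.

1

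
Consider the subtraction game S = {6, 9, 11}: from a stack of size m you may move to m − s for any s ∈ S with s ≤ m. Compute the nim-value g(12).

Build the Grundy sequence with g(k) = mex{g(k−s) : s ∈ {6, 9, 11}, s ≤ k}:
k:     0  1  2  3  4  5  6  7  8  9 10 11 12
g(k):  0  0  0  0  0  0  1  1  1  1  1  1  2
So g(12) = 2.

2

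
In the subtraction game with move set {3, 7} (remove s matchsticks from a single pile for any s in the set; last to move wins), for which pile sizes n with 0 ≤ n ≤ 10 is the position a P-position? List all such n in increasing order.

0, 1, 2, 6, 10

Build the Grundy sequence with g(k) = mex{g(k−s) : s ∈ {3, 7}, s ≤ k}:
k:     0  1  2  3  4  5  6  7  8  9 10
g(k):  0  0  0  1  1  1  0  2  2  1  0
The P-positions (g = 0) in 0..10 are 0, 1, 2, 6, 10.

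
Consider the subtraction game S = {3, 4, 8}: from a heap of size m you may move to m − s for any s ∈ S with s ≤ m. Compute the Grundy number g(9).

Build the Grundy sequence with g(k) = mex{g(k−s) : s ∈ {3, 4, 8}, s ≤ k}:
g(0) = mex{} = 0
g(1) = mex{} = 0
g(2) = mex{} = 0
g(3) = mex{0} = 1
g(4) = mex{0} = 1
g(5) = mex{0} = 1
g(6) = mex{0,1} = 2
g(7) = mex{1} = 0
g(8) = mex{0,1} = 2
g(9) = mex{0,1,2} = 3
So g(9) = 3.

3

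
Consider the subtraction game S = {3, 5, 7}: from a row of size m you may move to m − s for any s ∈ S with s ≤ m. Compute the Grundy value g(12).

Compute g(0), g(1), … for moves {3, 5, 7}:
k:     0  1  2  3  4  5  6  7  8  9 10 11 12
g(k):  0  0  0  1  1  1  2  2  2  3  0  0  0
So g(12) = 0.

0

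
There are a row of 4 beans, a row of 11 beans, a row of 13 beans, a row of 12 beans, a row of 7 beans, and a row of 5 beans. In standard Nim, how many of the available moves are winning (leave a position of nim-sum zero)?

Write each in binary and XOR column by column:
  0100  (4)
  1011  (11)
  1101  (13)
  1100  (12)
  0111  (7)
  0101  (5)
  ----
  1100  (12)
The overall nim-sum is X = 12. A row of size p has a winning move iff p XOR X < p (reduce it to p XOR X).
  4: 4 XOR 12 = 8 ≥ 4 — no move.
  11: 11 XOR 12 = 7 < 11 — winning move (to 7).
  13: 13 XOR 12 = 1 < 13 — winning move (to 1).
  12: 12 XOR 12 = 0 < 12 — winning move (to 0).
  7: 7 XOR 12 = 11 ≥ 7 — no move.
  5: 5 XOR 12 = 9 ≥ 5 — no move.
That gives 3 winning moves.

3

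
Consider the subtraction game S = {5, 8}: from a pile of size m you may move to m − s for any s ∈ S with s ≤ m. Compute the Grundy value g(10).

2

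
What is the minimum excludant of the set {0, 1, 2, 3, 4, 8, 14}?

The values 0, 1, 2, 3, 4 are all present; 5 is the first non-negative integer missing from the set.

5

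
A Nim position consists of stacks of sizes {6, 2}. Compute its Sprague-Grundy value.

Bitwise XOR of the heap sizes:
  110  (6)
  010  (2)
  ---
  100  (4)

4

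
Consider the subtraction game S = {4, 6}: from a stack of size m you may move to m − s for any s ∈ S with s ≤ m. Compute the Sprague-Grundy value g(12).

Grundy values for subtraction set {4, 6}:
g(0) = mex{} = 0
g(1) = mex{} = 0
g(2) = mex{} = 0
g(3) = mex{} = 0
g(4) = mex{0} = 1
g(5) = mex{0} = 1
g(6) = mex{0} = 1
g(7) = mex{0} = 1
g(8) = mex{0,1} = 2
g(9) = mex{0,1} = 2
g(10) = mex{1} = 0
g(11) = mex{1} = 0
g(12) = mex{1,2} = 0
So g(12) = 0.

0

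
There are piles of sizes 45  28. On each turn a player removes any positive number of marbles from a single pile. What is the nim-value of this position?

49

Nim-sum: 45 ⊕ 28 = 49.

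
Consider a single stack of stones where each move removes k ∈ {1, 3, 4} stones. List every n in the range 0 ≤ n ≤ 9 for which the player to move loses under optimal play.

Grundy values for subtraction set {1, 3, 4}:
g(0) = mex{} = 0
g(1) = mex{0} = 1
g(2) = mex{1} = 0
g(3) = mex{0} = 1
g(4) = mex{0,1} = 2
g(5) = mex{0,1,2} = 3
g(6) = mex{0,1,3} = 2
g(7) = mex{1,2} = 0
g(8) = mex{0,2,3} = 1
g(9) = mex{1,2,3} = 0
The P-positions (g = 0) in 0..9 are 0, 2, 7, 9.

0, 2, 7, 9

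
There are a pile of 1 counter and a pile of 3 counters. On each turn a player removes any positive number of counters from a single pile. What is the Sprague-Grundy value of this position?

2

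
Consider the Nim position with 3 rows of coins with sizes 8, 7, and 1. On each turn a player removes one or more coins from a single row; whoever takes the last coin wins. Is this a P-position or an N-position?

In binary:
  1000  (8)
  0111  (7)
  0001  (1)
  ----
  1110  (14)
The nim-sum is 14 ≠ 0, so this is an N-position: the player to move can win.

N-position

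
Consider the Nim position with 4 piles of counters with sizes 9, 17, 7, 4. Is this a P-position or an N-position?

N-position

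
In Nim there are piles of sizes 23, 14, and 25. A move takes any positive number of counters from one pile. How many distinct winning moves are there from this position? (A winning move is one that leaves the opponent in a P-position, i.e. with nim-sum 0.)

In binary:
  10111  (23)
  01110  (14)
  11001  (25)
  -----
  00000  (0)
The nim-sum is already 0, so every move leaves a nonzero nim-sum — there are no winning moves.

0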